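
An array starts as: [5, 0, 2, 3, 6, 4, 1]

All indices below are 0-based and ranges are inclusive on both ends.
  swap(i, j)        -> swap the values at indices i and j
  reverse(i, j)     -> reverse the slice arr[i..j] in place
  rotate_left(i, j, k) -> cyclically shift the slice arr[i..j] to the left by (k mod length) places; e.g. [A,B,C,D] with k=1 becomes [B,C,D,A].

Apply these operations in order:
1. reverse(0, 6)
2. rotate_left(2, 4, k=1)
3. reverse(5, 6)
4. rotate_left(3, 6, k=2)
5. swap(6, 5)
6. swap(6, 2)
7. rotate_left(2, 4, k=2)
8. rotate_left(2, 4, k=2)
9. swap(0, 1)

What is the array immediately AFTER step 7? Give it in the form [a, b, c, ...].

Answer: [1, 4, 0, 2, 5, 6, 3]

Derivation:
After 1 (reverse(0, 6)): [1, 4, 6, 3, 2, 0, 5]
After 2 (rotate_left(2, 4, k=1)): [1, 4, 3, 2, 6, 0, 5]
After 3 (reverse(5, 6)): [1, 4, 3, 2, 6, 5, 0]
After 4 (rotate_left(3, 6, k=2)): [1, 4, 3, 5, 0, 2, 6]
After 5 (swap(6, 5)): [1, 4, 3, 5, 0, 6, 2]
After 6 (swap(6, 2)): [1, 4, 2, 5, 0, 6, 3]
After 7 (rotate_left(2, 4, k=2)): [1, 4, 0, 2, 5, 6, 3]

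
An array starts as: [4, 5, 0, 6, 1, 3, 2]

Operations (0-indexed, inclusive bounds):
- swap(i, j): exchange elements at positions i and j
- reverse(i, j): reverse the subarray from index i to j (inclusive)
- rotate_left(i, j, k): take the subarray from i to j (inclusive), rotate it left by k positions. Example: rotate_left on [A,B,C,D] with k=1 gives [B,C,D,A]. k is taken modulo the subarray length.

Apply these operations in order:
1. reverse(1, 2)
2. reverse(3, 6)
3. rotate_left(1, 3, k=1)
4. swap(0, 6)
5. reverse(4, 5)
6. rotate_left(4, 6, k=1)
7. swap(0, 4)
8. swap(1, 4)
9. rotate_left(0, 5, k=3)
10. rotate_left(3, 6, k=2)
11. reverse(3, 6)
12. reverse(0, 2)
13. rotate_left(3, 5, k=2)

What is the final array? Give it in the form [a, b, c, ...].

After 1 (reverse(1, 2)): [4, 0, 5, 6, 1, 3, 2]
After 2 (reverse(3, 6)): [4, 0, 5, 2, 3, 1, 6]
After 3 (rotate_left(1, 3, k=1)): [4, 5, 2, 0, 3, 1, 6]
After 4 (swap(0, 6)): [6, 5, 2, 0, 3, 1, 4]
After 5 (reverse(4, 5)): [6, 5, 2, 0, 1, 3, 4]
After 6 (rotate_left(4, 6, k=1)): [6, 5, 2, 0, 3, 4, 1]
After 7 (swap(0, 4)): [3, 5, 2, 0, 6, 4, 1]
After 8 (swap(1, 4)): [3, 6, 2, 0, 5, 4, 1]
After 9 (rotate_left(0, 5, k=3)): [0, 5, 4, 3, 6, 2, 1]
After 10 (rotate_left(3, 6, k=2)): [0, 5, 4, 2, 1, 3, 6]
After 11 (reverse(3, 6)): [0, 5, 4, 6, 3, 1, 2]
After 12 (reverse(0, 2)): [4, 5, 0, 6, 3, 1, 2]
After 13 (rotate_left(3, 5, k=2)): [4, 5, 0, 1, 6, 3, 2]

Answer: [4, 5, 0, 1, 6, 3, 2]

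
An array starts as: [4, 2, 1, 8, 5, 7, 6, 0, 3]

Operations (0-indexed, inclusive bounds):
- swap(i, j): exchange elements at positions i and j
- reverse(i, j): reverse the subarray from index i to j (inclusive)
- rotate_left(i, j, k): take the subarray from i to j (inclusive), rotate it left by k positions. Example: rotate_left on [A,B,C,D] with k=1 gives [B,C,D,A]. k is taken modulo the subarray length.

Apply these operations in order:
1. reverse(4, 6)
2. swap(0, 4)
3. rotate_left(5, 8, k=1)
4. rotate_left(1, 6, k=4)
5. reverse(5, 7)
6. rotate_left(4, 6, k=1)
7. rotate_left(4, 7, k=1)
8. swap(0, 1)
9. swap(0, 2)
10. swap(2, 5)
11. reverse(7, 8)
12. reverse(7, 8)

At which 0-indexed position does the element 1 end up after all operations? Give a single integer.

Answer: 2

Derivation:
After 1 (reverse(4, 6)): [4, 2, 1, 8, 6, 7, 5, 0, 3]
After 2 (swap(0, 4)): [6, 2, 1, 8, 4, 7, 5, 0, 3]
After 3 (rotate_left(5, 8, k=1)): [6, 2, 1, 8, 4, 5, 0, 3, 7]
After 4 (rotate_left(1, 6, k=4)): [6, 5, 0, 2, 1, 8, 4, 3, 7]
After 5 (reverse(5, 7)): [6, 5, 0, 2, 1, 3, 4, 8, 7]
After 6 (rotate_left(4, 6, k=1)): [6, 5, 0, 2, 3, 4, 1, 8, 7]
After 7 (rotate_left(4, 7, k=1)): [6, 5, 0, 2, 4, 1, 8, 3, 7]
After 8 (swap(0, 1)): [5, 6, 0, 2, 4, 1, 8, 3, 7]
After 9 (swap(0, 2)): [0, 6, 5, 2, 4, 1, 8, 3, 7]
After 10 (swap(2, 5)): [0, 6, 1, 2, 4, 5, 8, 3, 7]
After 11 (reverse(7, 8)): [0, 6, 1, 2, 4, 5, 8, 7, 3]
After 12 (reverse(7, 8)): [0, 6, 1, 2, 4, 5, 8, 3, 7]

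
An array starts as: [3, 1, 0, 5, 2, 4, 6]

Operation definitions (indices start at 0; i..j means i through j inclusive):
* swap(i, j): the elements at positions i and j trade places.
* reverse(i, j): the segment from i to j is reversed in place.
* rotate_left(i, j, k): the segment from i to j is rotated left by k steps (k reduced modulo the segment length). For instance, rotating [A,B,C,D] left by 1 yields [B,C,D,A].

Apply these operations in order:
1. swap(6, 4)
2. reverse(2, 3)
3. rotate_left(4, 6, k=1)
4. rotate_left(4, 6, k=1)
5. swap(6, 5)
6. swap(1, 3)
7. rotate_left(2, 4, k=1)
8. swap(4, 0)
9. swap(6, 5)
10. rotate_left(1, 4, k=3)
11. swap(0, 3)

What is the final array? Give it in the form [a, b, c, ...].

After 1 (swap(6, 4)): [3, 1, 0, 5, 6, 4, 2]
After 2 (reverse(2, 3)): [3, 1, 5, 0, 6, 4, 2]
After 3 (rotate_left(4, 6, k=1)): [3, 1, 5, 0, 4, 2, 6]
After 4 (rotate_left(4, 6, k=1)): [3, 1, 5, 0, 2, 6, 4]
After 5 (swap(6, 5)): [3, 1, 5, 0, 2, 4, 6]
After 6 (swap(1, 3)): [3, 0, 5, 1, 2, 4, 6]
After 7 (rotate_left(2, 4, k=1)): [3, 0, 1, 2, 5, 4, 6]
After 8 (swap(4, 0)): [5, 0, 1, 2, 3, 4, 6]
After 9 (swap(6, 5)): [5, 0, 1, 2, 3, 6, 4]
After 10 (rotate_left(1, 4, k=3)): [5, 3, 0, 1, 2, 6, 4]
After 11 (swap(0, 3)): [1, 3, 0, 5, 2, 6, 4]

Answer: [1, 3, 0, 5, 2, 6, 4]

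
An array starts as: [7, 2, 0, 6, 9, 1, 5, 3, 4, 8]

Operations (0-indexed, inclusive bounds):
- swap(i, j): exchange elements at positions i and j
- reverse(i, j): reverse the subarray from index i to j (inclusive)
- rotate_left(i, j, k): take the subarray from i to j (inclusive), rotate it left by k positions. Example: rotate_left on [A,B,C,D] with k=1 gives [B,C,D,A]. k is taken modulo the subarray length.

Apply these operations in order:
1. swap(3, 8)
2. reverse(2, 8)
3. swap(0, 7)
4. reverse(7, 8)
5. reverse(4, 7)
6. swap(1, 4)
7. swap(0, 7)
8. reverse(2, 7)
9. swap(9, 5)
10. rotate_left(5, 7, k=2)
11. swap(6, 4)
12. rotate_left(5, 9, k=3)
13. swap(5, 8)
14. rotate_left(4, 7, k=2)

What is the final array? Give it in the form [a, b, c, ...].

After 1 (swap(3, 8)): [7, 2, 0, 4, 9, 1, 5, 3, 6, 8]
After 2 (reverse(2, 8)): [7, 2, 6, 3, 5, 1, 9, 4, 0, 8]
After 3 (swap(0, 7)): [4, 2, 6, 3, 5, 1, 9, 7, 0, 8]
After 4 (reverse(7, 8)): [4, 2, 6, 3, 5, 1, 9, 0, 7, 8]
After 5 (reverse(4, 7)): [4, 2, 6, 3, 0, 9, 1, 5, 7, 8]
After 6 (swap(1, 4)): [4, 0, 6, 3, 2, 9, 1, 5, 7, 8]
After 7 (swap(0, 7)): [5, 0, 6, 3, 2, 9, 1, 4, 7, 8]
After 8 (reverse(2, 7)): [5, 0, 4, 1, 9, 2, 3, 6, 7, 8]
After 9 (swap(9, 5)): [5, 0, 4, 1, 9, 8, 3, 6, 7, 2]
After 10 (rotate_left(5, 7, k=2)): [5, 0, 4, 1, 9, 6, 8, 3, 7, 2]
After 11 (swap(6, 4)): [5, 0, 4, 1, 8, 6, 9, 3, 7, 2]
After 12 (rotate_left(5, 9, k=3)): [5, 0, 4, 1, 8, 7, 2, 6, 9, 3]
After 13 (swap(5, 8)): [5, 0, 4, 1, 8, 9, 2, 6, 7, 3]
After 14 (rotate_left(4, 7, k=2)): [5, 0, 4, 1, 2, 6, 8, 9, 7, 3]

Answer: [5, 0, 4, 1, 2, 6, 8, 9, 7, 3]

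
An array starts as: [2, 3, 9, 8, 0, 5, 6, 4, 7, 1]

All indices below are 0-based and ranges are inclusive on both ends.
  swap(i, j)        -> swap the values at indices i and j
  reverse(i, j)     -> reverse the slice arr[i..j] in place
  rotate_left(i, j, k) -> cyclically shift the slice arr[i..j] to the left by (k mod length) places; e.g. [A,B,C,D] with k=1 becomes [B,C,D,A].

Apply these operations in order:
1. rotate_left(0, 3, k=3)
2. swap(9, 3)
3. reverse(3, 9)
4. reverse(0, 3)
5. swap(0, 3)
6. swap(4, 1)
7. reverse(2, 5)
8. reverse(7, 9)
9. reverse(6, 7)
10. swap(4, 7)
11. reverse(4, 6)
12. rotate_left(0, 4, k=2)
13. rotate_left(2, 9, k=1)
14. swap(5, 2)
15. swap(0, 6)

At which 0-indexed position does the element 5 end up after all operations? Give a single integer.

After 1 (rotate_left(0, 3, k=3)): [8, 2, 3, 9, 0, 5, 6, 4, 7, 1]
After 2 (swap(9, 3)): [8, 2, 3, 1, 0, 5, 6, 4, 7, 9]
After 3 (reverse(3, 9)): [8, 2, 3, 9, 7, 4, 6, 5, 0, 1]
After 4 (reverse(0, 3)): [9, 3, 2, 8, 7, 4, 6, 5, 0, 1]
After 5 (swap(0, 3)): [8, 3, 2, 9, 7, 4, 6, 5, 0, 1]
After 6 (swap(4, 1)): [8, 7, 2, 9, 3, 4, 6, 5, 0, 1]
After 7 (reverse(2, 5)): [8, 7, 4, 3, 9, 2, 6, 5, 0, 1]
After 8 (reverse(7, 9)): [8, 7, 4, 3, 9, 2, 6, 1, 0, 5]
After 9 (reverse(6, 7)): [8, 7, 4, 3, 9, 2, 1, 6, 0, 5]
After 10 (swap(4, 7)): [8, 7, 4, 3, 6, 2, 1, 9, 0, 5]
After 11 (reverse(4, 6)): [8, 7, 4, 3, 1, 2, 6, 9, 0, 5]
After 12 (rotate_left(0, 4, k=2)): [4, 3, 1, 8, 7, 2, 6, 9, 0, 5]
After 13 (rotate_left(2, 9, k=1)): [4, 3, 8, 7, 2, 6, 9, 0, 5, 1]
After 14 (swap(5, 2)): [4, 3, 6, 7, 2, 8, 9, 0, 5, 1]
After 15 (swap(0, 6)): [9, 3, 6, 7, 2, 8, 4, 0, 5, 1]

Answer: 8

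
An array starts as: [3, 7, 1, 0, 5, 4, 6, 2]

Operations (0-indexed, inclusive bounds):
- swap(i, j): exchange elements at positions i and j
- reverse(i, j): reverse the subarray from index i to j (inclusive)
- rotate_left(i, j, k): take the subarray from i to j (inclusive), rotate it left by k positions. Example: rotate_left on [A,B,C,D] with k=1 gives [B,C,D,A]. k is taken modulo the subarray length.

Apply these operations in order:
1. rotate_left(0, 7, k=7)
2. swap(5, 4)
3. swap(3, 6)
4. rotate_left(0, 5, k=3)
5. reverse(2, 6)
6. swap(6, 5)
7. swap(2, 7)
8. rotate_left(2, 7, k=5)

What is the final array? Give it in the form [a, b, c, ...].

Answer: [4, 5, 1, 6, 7, 3, 0, 2]

Derivation:
After 1 (rotate_left(0, 7, k=7)): [2, 3, 7, 1, 0, 5, 4, 6]
After 2 (swap(5, 4)): [2, 3, 7, 1, 5, 0, 4, 6]
After 3 (swap(3, 6)): [2, 3, 7, 4, 5, 0, 1, 6]
After 4 (rotate_left(0, 5, k=3)): [4, 5, 0, 2, 3, 7, 1, 6]
After 5 (reverse(2, 6)): [4, 5, 1, 7, 3, 2, 0, 6]
After 6 (swap(6, 5)): [4, 5, 1, 7, 3, 0, 2, 6]
After 7 (swap(2, 7)): [4, 5, 6, 7, 3, 0, 2, 1]
After 8 (rotate_left(2, 7, k=5)): [4, 5, 1, 6, 7, 3, 0, 2]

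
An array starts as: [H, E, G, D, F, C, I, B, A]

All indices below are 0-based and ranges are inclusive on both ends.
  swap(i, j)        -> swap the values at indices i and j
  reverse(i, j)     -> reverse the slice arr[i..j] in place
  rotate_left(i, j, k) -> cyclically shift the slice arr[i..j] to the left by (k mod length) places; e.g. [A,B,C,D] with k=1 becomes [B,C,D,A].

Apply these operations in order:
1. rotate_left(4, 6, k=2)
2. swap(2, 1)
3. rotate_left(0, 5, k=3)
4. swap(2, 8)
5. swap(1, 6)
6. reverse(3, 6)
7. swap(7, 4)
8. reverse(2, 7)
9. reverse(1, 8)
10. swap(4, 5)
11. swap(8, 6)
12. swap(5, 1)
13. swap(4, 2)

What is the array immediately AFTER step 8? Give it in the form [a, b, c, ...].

After 1 (rotate_left(4, 6, k=2)): [H, E, G, D, I, F, C, B, A]
After 2 (swap(2, 1)): [H, G, E, D, I, F, C, B, A]
After 3 (rotate_left(0, 5, k=3)): [D, I, F, H, G, E, C, B, A]
After 4 (swap(2, 8)): [D, I, A, H, G, E, C, B, F]
After 5 (swap(1, 6)): [D, C, A, H, G, E, I, B, F]
After 6 (reverse(3, 6)): [D, C, A, I, E, G, H, B, F]
After 7 (swap(7, 4)): [D, C, A, I, B, G, H, E, F]
After 8 (reverse(2, 7)): [D, C, E, H, G, B, I, A, F]

Answer: [D, C, E, H, G, B, I, A, F]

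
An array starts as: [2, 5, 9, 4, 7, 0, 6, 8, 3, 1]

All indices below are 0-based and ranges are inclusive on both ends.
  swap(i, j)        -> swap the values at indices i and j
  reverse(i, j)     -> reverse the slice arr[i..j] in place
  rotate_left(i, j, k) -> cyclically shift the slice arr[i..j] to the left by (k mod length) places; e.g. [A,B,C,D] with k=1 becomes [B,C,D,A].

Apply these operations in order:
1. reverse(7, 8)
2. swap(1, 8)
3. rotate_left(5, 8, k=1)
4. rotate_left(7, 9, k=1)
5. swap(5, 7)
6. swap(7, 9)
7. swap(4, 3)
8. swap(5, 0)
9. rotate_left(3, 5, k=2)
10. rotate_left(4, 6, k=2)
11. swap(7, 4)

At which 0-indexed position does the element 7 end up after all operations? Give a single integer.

Answer: 5

Derivation:
After 1 (reverse(7, 8)): [2, 5, 9, 4, 7, 0, 6, 3, 8, 1]
After 2 (swap(1, 8)): [2, 8, 9, 4, 7, 0, 6, 3, 5, 1]
After 3 (rotate_left(5, 8, k=1)): [2, 8, 9, 4, 7, 6, 3, 5, 0, 1]
After 4 (rotate_left(7, 9, k=1)): [2, 8, 9, 4, 7, 6, 3, 0, 1, 5]
After 5 (swap(5, 7)): [2, 8, 9, 4, 7, 0, 3, 6, 1, 5]
After 6 (swap(7, 9)): [2, 8, 9, 4, 7, 0, 3, 5, 1, 6]
After 7 (swap(4, 3)): [2, 8, 9, 7, 4, 0, 3, 5, 1, 6]
After 8 (swap(5, 0)): [0, 8, 9, 7, 4, 2, 3, 5, 1, 6]
After 9 (rotate_left(3, 5, k=2)): [0, 8, 9, 2, 7, 4, 3, 5, 1, 6]
After 10 (rotate_left(4, 6, k=2)): [0, 8, 9, 2, 3, 7, 4, 5, 1, 6]
After 11 (swap(7, 4)): [0, 8, 9, 2, 5, 7, 4, 3, 1, 6]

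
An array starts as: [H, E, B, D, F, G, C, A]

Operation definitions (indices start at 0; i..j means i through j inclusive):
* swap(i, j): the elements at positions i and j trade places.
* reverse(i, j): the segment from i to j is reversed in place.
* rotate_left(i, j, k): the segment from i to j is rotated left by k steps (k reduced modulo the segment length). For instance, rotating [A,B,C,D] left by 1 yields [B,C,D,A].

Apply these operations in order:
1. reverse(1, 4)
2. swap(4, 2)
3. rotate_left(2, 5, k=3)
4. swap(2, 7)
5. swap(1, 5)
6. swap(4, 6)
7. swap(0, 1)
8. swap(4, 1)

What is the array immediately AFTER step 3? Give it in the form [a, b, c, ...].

After 1 (reverse(1, 4)): [H, F, D, B, E, G, C, A]
After 2 (swap(4, 2)): [H, F, E, B, D, G, C, A]
After 3 (rotate_left(2, 5, k=3)): [H, F, G, E, B, D, C, A]

Answer: [H, F, G, E, B, D, C, A]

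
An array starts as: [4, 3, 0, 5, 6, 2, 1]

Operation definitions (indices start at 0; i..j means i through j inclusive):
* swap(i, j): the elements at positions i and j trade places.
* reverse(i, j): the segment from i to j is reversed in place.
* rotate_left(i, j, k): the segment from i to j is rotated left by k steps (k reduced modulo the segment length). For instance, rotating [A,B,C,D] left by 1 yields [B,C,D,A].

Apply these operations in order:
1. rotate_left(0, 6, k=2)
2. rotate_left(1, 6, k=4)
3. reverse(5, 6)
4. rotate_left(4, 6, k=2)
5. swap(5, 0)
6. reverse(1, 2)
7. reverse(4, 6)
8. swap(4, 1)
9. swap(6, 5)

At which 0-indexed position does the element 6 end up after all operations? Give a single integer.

Answer: 0

Derivation:
After 1 (rotate_left(0, 6, k=2)): [0, 5, 6, 2, 1, 4, 3]
After 2 (rotate_left(1, 6, k=4)): [0, 4, 3, 5, 6, 2, 1]
After 3 (reverse(5, 6)): [0, 4, 3, 5, 6, 1, 2]
After 4 (rotate_left(4, 6, k=2)): [0, 4, 3, 5, 2, 6, 1]
After 5 (swap(5, 0)): [6, 4, 3, 5, 2, 0, 1]
After 6 (reverse(1, 2)): [6, 3, 4, 5, 2, 0, 1]
After 7 (reverse(4, 6)): [6, 3, 4, 5, 1, 0, 2]
After 8 (swap(4, 1)): [6, 1, 4, 5, 3, 0, 2]
After 9 (swap(6, 5)): [6, 1, 4, 5, 3, 2, 0]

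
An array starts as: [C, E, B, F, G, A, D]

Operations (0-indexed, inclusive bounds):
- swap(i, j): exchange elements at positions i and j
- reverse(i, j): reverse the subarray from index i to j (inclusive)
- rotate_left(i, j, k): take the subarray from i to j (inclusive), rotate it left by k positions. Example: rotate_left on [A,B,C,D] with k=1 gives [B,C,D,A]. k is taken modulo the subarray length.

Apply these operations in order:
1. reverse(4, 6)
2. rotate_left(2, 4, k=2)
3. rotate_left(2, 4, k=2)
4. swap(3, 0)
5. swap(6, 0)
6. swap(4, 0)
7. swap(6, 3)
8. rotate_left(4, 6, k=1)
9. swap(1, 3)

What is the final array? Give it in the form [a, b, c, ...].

Answer: [B, D, F, E, A, C, G]

Derivation:
After 1 (reverse(4, 6)): [C, E, B, F, D, A, G]
After 2 (rotate_left(2, 4, k=2)): [C, E, D, B, F, A, G]
After 3 (rotate_left(2, 4, k=2)): [C, E, F, D, B, A, G]
After 4 (swap(3, 0)): [D, E, F, C, B, A, G]
After 5 (swap(6, 0)): [G, E, F, C, B, A, D]
After 6 (swap(4, 0)): [B, E, F, C, G, A, D]
After 7 (swap(6, 3)): [B, E, F, D, G, A, C]
After 8 (rotate_left(4, 6, k=1)): [B, E, F, D, A, C, G]
After 9 (swap(1, 3)): [B, D, F, E, A, C, G]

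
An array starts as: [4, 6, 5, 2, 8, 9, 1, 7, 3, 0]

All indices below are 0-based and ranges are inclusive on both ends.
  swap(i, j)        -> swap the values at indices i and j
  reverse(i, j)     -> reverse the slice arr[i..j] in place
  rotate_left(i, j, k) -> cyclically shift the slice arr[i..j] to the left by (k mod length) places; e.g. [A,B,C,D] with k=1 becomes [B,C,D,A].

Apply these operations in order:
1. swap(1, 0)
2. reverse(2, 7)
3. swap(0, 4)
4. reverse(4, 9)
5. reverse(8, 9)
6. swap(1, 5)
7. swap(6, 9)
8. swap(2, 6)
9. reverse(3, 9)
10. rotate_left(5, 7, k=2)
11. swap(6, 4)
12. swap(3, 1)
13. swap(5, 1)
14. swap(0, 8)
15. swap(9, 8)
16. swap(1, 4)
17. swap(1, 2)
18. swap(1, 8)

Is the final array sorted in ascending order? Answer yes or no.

After 1 (swap(1, 0)): [6, 4, 5, 2, 8, 9, 1, 7, 3, 0]
After 2 (reverse(2, 7)): [6, 4, 7, 1, 9, 8, 2, 5, 3, 0]
After 3 (swap(0, 4)): [9, 4, 7, 1, 6, 8, 2, 5, 3, 0]
After 4 (reverse(4, 9)): [9, 4, 7, 1, 0, 3, 5, 2, 8, 6]
After 5 (reverse(8, 9)): [9, 4, 7, 1, 0, 3, 5, 2, 6, 8]
After 6 (swap(1, 5)): [9, 3, 7, 1, 0, 4, 5, 2, 6, 8]
After 7 (swap(6, 9)): [9, 3, 7, 1, 0, 4, 8, 2, 6, 5]
After 8 (swap(2, 6)): [9, 3, 8, 1, 0, 4, 7, 2, 6, 5]
After 9 (reverse(3, 9)): [9, 3, 8, 5, 6, 2, 7, 4, 0, 1]
After 10 (rotate_left(5, 7, k=2)): [9, 3, 8, 5, 6, 4, 2, 7, 0, 1]
After 11 (swap(6, 4)): [9, 3, 8, 5, 2, 4, 6, 7, 0, 1]
After 12 (swap(3, 1)): [9, 5, 8, 3, 2, 4, 6, 7, 0, 1]
After 13 (swap(5, 1)): [9, 4, 8, 3, 2, 5, 6, 7, 0, 1]
After 14 (swap(0, 8)): [0, 4, 8, 3, 2, 5, 6, 7, 9, 1]
After 15 (swap(9, 8)): [0, 4, 8, 3, 2, 5, 6, 7, 1, 9]
After 16 (swap(1, 4)): [0, 2, 8, 3, 4, 5, 6, 7, 1, 9]
After 17 (swap(1, 2)): [0, 8, 2, 3, 4, 5, 6, 7, 1, 9]
After 18 (swap(1, 8)): [0, 1, 2, 3, 4, 5, 6, 7, 8, 9]

Answer: yes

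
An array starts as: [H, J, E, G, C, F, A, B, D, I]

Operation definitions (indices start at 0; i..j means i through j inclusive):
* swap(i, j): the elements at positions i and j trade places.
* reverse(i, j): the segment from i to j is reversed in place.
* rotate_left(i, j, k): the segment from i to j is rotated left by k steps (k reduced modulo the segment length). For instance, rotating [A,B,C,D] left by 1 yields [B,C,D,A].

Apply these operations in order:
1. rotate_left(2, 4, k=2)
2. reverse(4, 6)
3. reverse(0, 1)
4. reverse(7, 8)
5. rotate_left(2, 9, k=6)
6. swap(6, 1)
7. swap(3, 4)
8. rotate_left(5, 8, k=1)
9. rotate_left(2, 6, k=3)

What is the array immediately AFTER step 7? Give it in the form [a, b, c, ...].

After 1 (rotate_left(2, 4, k=2)): [H, J, C, E, G, F, A, B, D, I]
After 2 (reverse(4, 6)): [H, J, C, E, A, F, G, B, D, I]
After 3 (reverse(0, 1)): [J, H, C, E, A, F, G, B, D, I]
After 4 (reverse(7, 8)): [J, H, C, E, A, F, G, D, B, I]
After 5 (rotate_left(2, 9, k=6)): [J, H, B, I, C, E, A, F, G, D]
After 6 (swap(6, 1)): [J, A, B, I, C, E, H, F, G, D]
After 7 (swap(3, 4)): [J, A, B, C, I, E, H, F, G, D]

Answer: [J, A, B, C, I, E, H, F, G, D]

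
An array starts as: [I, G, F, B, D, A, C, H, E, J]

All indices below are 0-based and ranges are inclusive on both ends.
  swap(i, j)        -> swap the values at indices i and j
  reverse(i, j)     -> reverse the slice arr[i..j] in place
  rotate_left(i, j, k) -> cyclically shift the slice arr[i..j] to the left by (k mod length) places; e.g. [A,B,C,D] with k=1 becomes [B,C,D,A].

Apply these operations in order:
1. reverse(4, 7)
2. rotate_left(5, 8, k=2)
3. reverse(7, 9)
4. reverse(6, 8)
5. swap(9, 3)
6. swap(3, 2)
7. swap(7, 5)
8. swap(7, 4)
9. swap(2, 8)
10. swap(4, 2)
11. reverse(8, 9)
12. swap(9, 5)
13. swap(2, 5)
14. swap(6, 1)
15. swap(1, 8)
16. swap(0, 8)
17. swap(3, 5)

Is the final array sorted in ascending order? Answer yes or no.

Answer: yes

Derivation:
After 1 (reverse(4, 7)): [I, G, F, B, H, C, A, D, E, J]
After 2 (rotate_left(5, 8, k=2)): [I, G, F, B, H, D, E, C, A, J]
After 3 (reverse(7, 9)): [I, G, F, B, H, D, E, J, A, C]
After 4 (reverse(6, 8)): [I, G, F, B, H, D, A, J, E, C]
After 5 (swap(9, 3)): [I, G, F, C, H, D, A, J, E, B]
After 6 (swap(3, 2)): [I, G, C, F, H, D, A, J, E, B]
After 7 (swap(7, 5)): [I, G, C, F, H, J, A, D, E, B]
After 8 (swap(7, 4)): [I, G, C, F, D, J, A, H, E, B]
After 9 (swap(2, 8)): [I, G, E, F, D, J, A, H, C, B]
After 10 (swap(4, 2)): [I, G, D, F, E, J, A, H, C, B]
After 11 (reverse(8, 9)): [I, G, D, F, E, J, A, H, B, C]
After 12 (swap(9, 5)): [I, G, D, F, E, C, A, H, B, J]
After 13 (swap(2, 5)): [I, G, C, F, E, D, A, H, B, J]
After 14 (swap(6, 1)): [I, A, C, F, E, D, G, H, B, J]
After 15 (swap(1, 8)): [I, B, C, F, E, D, G, H, A, J]
After 16 (swap(0, 8)): [A, B, C, F, E, D, G, H, I, J]
After 17 (swap(3, 5)): [A, B, C, D, E, F, G, H, I, J]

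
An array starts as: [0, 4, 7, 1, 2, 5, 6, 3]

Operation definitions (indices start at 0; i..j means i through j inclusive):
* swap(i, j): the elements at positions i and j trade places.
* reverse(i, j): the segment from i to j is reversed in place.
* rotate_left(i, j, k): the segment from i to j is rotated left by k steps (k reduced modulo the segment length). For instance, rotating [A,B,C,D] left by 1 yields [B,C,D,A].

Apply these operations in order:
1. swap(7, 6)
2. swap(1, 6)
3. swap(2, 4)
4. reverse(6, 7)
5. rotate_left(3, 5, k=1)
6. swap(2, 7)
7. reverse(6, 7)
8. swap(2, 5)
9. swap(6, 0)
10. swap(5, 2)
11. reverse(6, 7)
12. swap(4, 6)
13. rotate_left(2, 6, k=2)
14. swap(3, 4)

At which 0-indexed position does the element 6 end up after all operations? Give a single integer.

After 1 (swap(7, 6)): [0, 4, 7, 1, 2, 5, 3, 6]
After 2 (swap(1, 6)): [0, 3, 7, 1, 2, 5, 4, 6]
After 3 (swap(2, 4)): [0, 3, 2, 1, 7, 5, 4, 6]
After 4 (reverse(6, 7)): [0, 3, 2, 1, 7, 5, 6, 4]
After 5 (rotate_left(3, 5, k=1)): [0, 3, 2, 7, 5, 1, 6, 4]
After 6 (swap(2, 7)): [0, 3, 4, 7, 5, 1, 6, 2]
After 7 (reverse(6, 7)): [0, 3, 4, 7, 5, 1, 2, 6]
After 8 (swap(2, 5)): [0, 3, 1, 7, 5, 4, 2, 6]
After 9 (swap(6, 0)): [2, 3, 1, 7, 5, 4, 0, 6]
After 10 (swap(5, 2)): [2, 3, 4, 7, 5, 1, 0, 6]
After 11 (reverse(6, 7)): [2, 3, 4, 7, 5, 1, 6, 0]
After 12 (swap(4, 6)): [2, 3, 4, 7, 6, 1, 5, 0]
After 13 (rotate_left(2, 6, k=2)): [2, 3, 6, 1, 5, 4, 7, 0]
After 14 (swap(3, 4)): [2, 3, 6, 5, 1, 4, 7, 0]

Answer: 2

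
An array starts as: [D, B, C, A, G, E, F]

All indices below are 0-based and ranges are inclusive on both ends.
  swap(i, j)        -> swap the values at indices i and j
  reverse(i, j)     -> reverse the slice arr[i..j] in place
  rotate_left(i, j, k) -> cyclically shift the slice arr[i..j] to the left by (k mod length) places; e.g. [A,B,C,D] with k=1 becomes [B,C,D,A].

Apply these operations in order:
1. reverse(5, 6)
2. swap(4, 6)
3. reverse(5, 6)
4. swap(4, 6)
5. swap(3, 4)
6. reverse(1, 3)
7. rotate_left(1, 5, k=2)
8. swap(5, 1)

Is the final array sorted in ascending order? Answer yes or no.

After 1 (reverse(5, 6)): [D, B, C, A, G, F, E]
After 2 (swap(4, 6)): [D, B, C, A, E, F, G]
After 3 (reverse(5, 6)): [D, B, C, A, E, G, F]
After 4 (swap(4, 6)): [D, B, C, A, F, G, E]
After 5 (swap(3, 4)): [D, B, C, F, A, G, E]
After 6 (reverse(1, 3)): [D, F, C, B, A, G, E]
After 7 (rotate_left(1, 5, k=2)): [D, B, A, G, F, C, E]
After 8 (swap(5, 1)): [D, C, A, G, F, B, E]

Answer: no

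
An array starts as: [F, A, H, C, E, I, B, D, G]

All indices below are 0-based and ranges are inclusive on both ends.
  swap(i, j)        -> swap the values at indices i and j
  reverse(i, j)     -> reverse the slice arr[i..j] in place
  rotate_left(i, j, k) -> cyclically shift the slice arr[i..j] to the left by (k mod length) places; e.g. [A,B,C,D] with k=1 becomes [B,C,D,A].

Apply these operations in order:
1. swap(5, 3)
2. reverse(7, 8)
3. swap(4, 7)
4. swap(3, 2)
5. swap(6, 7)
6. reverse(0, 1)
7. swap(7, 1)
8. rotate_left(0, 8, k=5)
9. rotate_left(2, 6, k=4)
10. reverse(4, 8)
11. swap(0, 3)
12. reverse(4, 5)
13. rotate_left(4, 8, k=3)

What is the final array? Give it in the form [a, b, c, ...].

After 1 (swap(5, 3)): [F, A, H, I, E, C, B, D, G]
After 2 (reverse(7, 8)): [F, A, H, I, E, C, B, G, D]
After 3 (swap(4, 7)): [F, A, H, I, G, C, B, E, D]
After 4 (swap(3, 2)): [F, A, I, H, G, C, B, E, D]
After 5 (swap(6, 7)): [F, A, I, H, G, C, E, B, D]
After 6 (reverse(0, 1)): [A, F, I, H, G, C, E, B, D]
After 7 (swap(7, 1)): [A, B, I, H, G, C, E, F, D]
After 8 (rotate_left(0, 8, k=5)): [C, E, F, D, A, B, I, H, G]
After 9 (rotate_left(2, 6, k=4)): [C, E, I, F, D, A, B, H, G]
After 10 (reverse(4, 8)): [C, E, I, F, G, H, B, A, D]
After 11 (swap(0, 3)): [F, E, I, C, G, H, B, A, D]
After 12 (reverse(4, 5)): [F, E, I, C, H, G, B, A, D]
After 13 (rotate_left(4, 8, k=3)): [F, E, I, C, A, D, H, G, B]

Answer: [F, E, I, C, A, D, H, G, B]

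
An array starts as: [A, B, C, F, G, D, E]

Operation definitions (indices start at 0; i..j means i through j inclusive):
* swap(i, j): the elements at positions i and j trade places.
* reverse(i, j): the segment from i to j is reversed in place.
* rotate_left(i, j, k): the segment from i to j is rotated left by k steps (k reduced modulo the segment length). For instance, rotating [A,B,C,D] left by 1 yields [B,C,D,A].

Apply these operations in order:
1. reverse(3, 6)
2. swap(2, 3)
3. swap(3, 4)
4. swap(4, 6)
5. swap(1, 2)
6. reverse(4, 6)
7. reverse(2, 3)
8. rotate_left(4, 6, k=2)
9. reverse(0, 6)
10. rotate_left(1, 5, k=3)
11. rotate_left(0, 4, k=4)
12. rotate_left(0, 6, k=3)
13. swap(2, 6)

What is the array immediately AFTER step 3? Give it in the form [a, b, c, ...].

After 1 (reverse(3, 6)): [A, B, C, E, D, G, F]
After 2 (swap(2, 3)): [A, B, E, C, D, G, F]
After 3 (swap(3, 4)): [A, B, E, D, C, G, F]

Answer: [A, B, E, D, C, G, F]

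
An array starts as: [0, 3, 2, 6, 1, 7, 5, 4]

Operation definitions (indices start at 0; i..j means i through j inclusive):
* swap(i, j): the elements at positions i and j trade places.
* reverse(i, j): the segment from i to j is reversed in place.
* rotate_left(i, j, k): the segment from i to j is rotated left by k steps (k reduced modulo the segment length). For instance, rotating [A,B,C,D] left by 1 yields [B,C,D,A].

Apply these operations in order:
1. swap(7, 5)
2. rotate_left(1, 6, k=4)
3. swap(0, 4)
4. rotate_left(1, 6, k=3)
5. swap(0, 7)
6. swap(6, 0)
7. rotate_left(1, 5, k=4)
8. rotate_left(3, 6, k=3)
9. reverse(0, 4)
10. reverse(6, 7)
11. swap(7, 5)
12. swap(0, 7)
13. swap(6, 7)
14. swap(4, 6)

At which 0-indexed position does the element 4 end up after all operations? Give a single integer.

Answer: 5

Derivation:
After 1 (swap(7, 5)): [0, 3, 2, 6, 1, 4, 5, 7]
After 2 (rotate_left(1, 6, k=4)): [0, 4, 5, 3, 2, 6, 1, 7]
After 3 (swap(0, 4)): [2, 4, 5, 3, 0, 6, 1, 7]
After 4 (rotate_left(1, 6, k=3)): [2, 0, 6, 1, 4, 5, 3, 7]
After 5 (swap(0, 7)): [7, 0, 6, 1, 4, 5, 3, 2]
After 6 (swap(6, 0)): [3, 0, 6, 1, 4, 5, 7, 2]
After 7 (rotate_left(1, 5, k=4)): [3, 5, 0, 6, 1, 4, 7, 2]
After 8 (rotate_left(3, 6, k=3)): [3, 5, 0, 7, 6, 1, 4, 2]
After 9 (reverse(0, 4)): [6, 7, 0, 5, 3, 1, 4, 2]
After 10 (reverse(6, 7)): [6, 7, 0, 5, 3, 1, 2, 4]
After 11 (swap(7, 5)): [6, 7, 0, 5, 3, 4, 2, 1]
After 12 (swap(0, 7)): [1, 7, 0, 5, 3, 4, 2, 6]
After 13 (swap(6, 7)): [1, 7, 0, 5, 3, 4, 6, 2]
After 14 (swap(4, 6)): [1, 7, 0, 5, 6, 4, 3, 2]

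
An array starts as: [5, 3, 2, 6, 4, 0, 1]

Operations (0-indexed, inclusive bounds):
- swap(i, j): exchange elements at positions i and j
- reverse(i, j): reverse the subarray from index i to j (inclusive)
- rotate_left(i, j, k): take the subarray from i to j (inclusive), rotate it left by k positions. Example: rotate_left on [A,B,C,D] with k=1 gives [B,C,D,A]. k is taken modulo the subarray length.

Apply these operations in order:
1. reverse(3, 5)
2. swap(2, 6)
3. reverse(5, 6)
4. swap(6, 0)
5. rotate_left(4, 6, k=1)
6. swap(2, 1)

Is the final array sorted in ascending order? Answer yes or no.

After 1 (reverse(3, 5)): [5, 3, 2, 0, 4, 6, 1]
After 2 (swap(2, 6)): [5, 3, 1, 0, 4, 6, 2]
After 3 (reverse(5, 6)): [5, 3, 1, 0, 4, 2, 6]
After 4 (swap(6, 0)): [6, 3, 1, 0, 4, 2, 5]
After 5 (rotate_left(4, 6, k=1)): [6, 3, 1, 0, 2, 5, 4]
After 6 (swap(2, 1)): [6, 1, 3, 0, 2, 5, 4]

Answer: no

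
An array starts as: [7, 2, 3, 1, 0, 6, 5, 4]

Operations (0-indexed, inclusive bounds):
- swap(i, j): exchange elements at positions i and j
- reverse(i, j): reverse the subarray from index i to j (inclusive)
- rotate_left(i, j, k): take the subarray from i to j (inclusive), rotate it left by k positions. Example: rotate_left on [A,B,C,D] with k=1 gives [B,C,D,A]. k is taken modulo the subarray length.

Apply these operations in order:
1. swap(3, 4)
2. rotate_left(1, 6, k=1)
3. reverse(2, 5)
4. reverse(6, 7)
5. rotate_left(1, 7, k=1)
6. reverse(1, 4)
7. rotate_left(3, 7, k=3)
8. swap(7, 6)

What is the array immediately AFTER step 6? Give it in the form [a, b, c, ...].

Answer: [7, 0, 1, 6, 5, 4, 2, 3]

Derivation:
After 1 (swap(3, 4)): [7, 2, 3, 0, 1, 6, 5, 4]
After 2 (rotate_left(1, 6, k=1)): [7, 3, 0, 1, 6, 5, 2, 4]
After 3 (reverse(2, 5)): [7, 3, 5, 6, 1, 0, 2, 4]
After 4 (reverse(6, 7)): [7, 3, 5, 6, 1, 0, 4, 2]
After 5 (rotate_left(1, 7, k=1)): [7, 5, 6, 1, 0, 4, 2, 3]
After 6 (reverse(1, 4)): [7, 0, 1, 6, 5, 4, 2, 3]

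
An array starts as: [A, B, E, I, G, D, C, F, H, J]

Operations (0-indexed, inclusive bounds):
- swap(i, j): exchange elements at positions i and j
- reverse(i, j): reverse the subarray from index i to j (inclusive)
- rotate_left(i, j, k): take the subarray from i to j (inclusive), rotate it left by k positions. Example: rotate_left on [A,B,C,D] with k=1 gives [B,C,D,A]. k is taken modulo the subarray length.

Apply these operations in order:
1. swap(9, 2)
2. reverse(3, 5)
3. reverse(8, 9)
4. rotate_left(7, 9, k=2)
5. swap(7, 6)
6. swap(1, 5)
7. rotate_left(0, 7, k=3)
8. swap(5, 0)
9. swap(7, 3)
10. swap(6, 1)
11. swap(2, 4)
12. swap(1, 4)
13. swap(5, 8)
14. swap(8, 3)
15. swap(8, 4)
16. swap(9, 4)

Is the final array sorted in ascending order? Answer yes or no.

Answer: yes

Derivation:
After 1 (swap(9, 2)): [A, B, J, I, G, D, C, F, H, E]
After 2 (reverse(3, 5)): [A, B, J, D, G, I, C, F, H, E]
After 3 (reverse(8, 9)): [A, B, J, D, G, I, C, F, E, H]
After 4 (rotate_left(7, 9, k=2)): [A, B, J, D, G, I, C, H, F, E]
After 5 (swap(7, 6)): [A, B, J, D, G, I, H, C, F, E]
After 6 (swap(1, 5)): [A, I, J, D, G, B, H, C, F, E]
After 7 (rotate_left(0, 7, k=3)): [D, G, B, H, C, A, I, J, F, E]
After 8 (swap(5, 0)): [A, G, B, H, C, D, I, J, F, E]
After 9 (swap(7, 3)): [A, G, B, J, C, D, I, H, F, E]
After 10 (swap(6, 1)): [A, I, B, J, C, D, G, H, F, E]
After 11 (swap(2, 4)): [A, I, C, J, B, D, G, H, F, E]
After 12 (swap(1, 4)): [A, B, C, J, I, D, G, H, F, E]
After 13 (swap(5, 8)): [A, B, C, J, I, F, G, H, D, E]
After 14 (swap(8, 3)): [A, B, C, D, I, F, G, H, J, E]
After 15 (swap(8, 4)): [A, B, C, D, J, F, G, H, I, E]
After 16 (swap(9, 4)): [A, B, C, D, E, F, G, H, I, J]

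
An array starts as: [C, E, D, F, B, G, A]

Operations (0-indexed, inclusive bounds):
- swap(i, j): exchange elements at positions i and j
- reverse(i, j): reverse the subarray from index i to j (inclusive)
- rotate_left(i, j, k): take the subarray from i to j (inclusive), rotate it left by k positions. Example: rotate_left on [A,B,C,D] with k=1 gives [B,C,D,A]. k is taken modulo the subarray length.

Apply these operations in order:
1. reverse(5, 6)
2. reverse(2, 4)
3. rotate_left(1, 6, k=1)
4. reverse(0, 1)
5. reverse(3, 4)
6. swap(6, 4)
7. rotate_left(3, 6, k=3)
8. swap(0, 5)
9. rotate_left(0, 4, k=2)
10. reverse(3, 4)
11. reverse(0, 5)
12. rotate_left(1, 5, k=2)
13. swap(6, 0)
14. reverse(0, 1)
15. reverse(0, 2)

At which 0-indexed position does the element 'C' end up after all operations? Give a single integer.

Answer: 5

Derivation:
After 1 (reverse(5, 6)): [C, E, D, F, B, A, G]
After 2 (reverse(2, 4)): [C, E, B, F, D, A, G]
After 3 (rotate_left(1, 6, k=1)): [C, B, F, D, A, G, E]
After 4 (reverse(0, 1)): [B, C, F, D, A, G, E]
After 5 (reverse(3, 4)): [B, C, F, A, D, G, E]
After 6 (swap(6, 4)): [B, C, F, A, E, G, D]
After 7 (rotate_left(3, 6, k=3)): [B, C, F, D, A, E, G]
After 8 (swap(0, 5)): [E, C, F, D, A, B, G]
After 9 (rotate_left(0, 4, k=2)): [F, D, A, E, C, B, G]
After 10 (reverse(3, 4)): [F, D, A, C, E, B, G]
After 11 (reverse(0, 5)): [B, E, C, A, D, F, G]
After 12 (rotate_left(1, 5, k=2)): [B, A, D, F, E, C, G]
After 13 (swap(6, 0)): [G, A, D, F, E, C, B]
After 14 (reverse(0, 1)): [A, G, D, F, E, C, B]
After 15 (reverse(0, 2)): [D, G, A, F, E, C, B]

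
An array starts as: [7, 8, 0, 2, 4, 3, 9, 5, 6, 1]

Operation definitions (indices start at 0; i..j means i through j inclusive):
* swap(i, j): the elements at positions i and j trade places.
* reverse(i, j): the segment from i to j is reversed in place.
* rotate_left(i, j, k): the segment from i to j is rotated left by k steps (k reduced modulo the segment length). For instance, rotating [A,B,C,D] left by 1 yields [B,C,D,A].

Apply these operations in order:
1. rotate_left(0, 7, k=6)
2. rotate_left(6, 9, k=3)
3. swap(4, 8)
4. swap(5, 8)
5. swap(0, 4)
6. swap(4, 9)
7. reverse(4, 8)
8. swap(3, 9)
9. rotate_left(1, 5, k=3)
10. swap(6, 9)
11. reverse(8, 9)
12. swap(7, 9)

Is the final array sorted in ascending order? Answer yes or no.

Answer: no

Derivation:
After 1 (rotate_left(0, 7, k=6)): [9, 5, 7, 8, 0, 2, 4, 3, 6, 1]
After 2 (rotate_left(6, 9, k=3)): [9, 5, 7, 8, 0, 2, 1, 4, 3, 6]
After 3 (swap(4, 8)): [9, 5, 7, 8, 3, 2, 1, 4, 0, 6]
After 4 (swap(5, 8)): [9, 5, 7, 8, 3, 0, 1, 4, 2, 6]
After 5 (swap(0, 4)): [3, 5, 7, 8, 9, 0, 1, 4, 2, 6]
After 6 (swap(4, 9)): [3, 5, 7, 8, 6, 0, 1, 4, 2, 9]
After 7 (reverse(4, 8)): [3, 5, 7, 8, 2, 4, 1, 0, 6, 9]
After 8 (swap(3, 9)): [3, 5, 7, 9, 2, 4, 1, 0, 6, 8]
After 9 (rotate_left(1, 5, k=3)): [3, 2, 4, 5, 7, 9, 1, 0, 6, 8]
After 10 (swap(6, 9)): [3, 2, 4, 5, 7, 9, 8, 0, 6, 1]
After 11 (reverse(8, 9)): [3, 2, 4, 5, 7, 9, 8, 0, 1, 6]
After 12 (swap(7, 9)): [3, 2, 4, 5, 7, 9, 8, 6, 1, 0]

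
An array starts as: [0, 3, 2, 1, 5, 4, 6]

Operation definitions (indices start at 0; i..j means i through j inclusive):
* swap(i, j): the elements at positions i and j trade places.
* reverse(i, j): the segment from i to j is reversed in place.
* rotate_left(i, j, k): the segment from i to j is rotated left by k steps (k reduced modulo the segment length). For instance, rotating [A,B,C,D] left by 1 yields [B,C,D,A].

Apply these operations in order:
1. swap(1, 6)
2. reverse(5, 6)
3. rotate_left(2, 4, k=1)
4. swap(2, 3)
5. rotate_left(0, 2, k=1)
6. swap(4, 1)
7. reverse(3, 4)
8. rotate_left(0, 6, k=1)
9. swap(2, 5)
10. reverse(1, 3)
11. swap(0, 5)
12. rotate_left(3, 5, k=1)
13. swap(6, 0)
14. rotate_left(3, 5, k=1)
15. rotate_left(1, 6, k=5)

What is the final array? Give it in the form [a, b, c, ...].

Answer: [6, 5, 1, 4, 2, 0, 3]

Derivation:
After 1 (swap(1, 6)): [0, 6, 2, 1, 5, 4, 3]
After 2 (reverse(5, 6)): [0, 6, 2, 1, 5, 3, 4]
After 3 (rotate_left(2, 4, k=1)): [0, 6, 1, 5, 2, 3, 4]
After 4 (swap(2, 3)): [0, 6, 5, 1, 2, 3, 4]
After 5 (rotate_left(0, 2, k=1)): [6, 5, 0, 1, 2, 3, 4]
After 6 (swap(4, 1)): [6, 2, 0, 1, 5, 3, 4]
After 7 (reverse(3, 4)): [6, 2, 0, 5, 1, 3, 4]
After 8 (rotate_left(0, 6, k=1)): [2, 0, 5, 1, 3, 4, 6]
After 9 (swap(2, 5)): [2, 0, 4, 1, 3, 5, 6]
After 10 (reverse(1, 3)): [2, 1, 4, 0, 3, 5, 6]
After 11 (swap(0, 5)): [5, 1, 4, 0, 3, 2, 6]
After 12 (rotate_left(3, 5, k=1)): [5, 1, 4, 3, 2, 0, 6]
After 13 (swap(6, 0)): [6, 1, 4, 3, 2, 0, 5]
After 14 (rotate_left(3, 5, k=1)): [6, 1, 4, 2, 0, 3, 5]
After 15 (rotate_left(1, 6, k=5)): [6, 5, 1, 4, 2, 0, 3]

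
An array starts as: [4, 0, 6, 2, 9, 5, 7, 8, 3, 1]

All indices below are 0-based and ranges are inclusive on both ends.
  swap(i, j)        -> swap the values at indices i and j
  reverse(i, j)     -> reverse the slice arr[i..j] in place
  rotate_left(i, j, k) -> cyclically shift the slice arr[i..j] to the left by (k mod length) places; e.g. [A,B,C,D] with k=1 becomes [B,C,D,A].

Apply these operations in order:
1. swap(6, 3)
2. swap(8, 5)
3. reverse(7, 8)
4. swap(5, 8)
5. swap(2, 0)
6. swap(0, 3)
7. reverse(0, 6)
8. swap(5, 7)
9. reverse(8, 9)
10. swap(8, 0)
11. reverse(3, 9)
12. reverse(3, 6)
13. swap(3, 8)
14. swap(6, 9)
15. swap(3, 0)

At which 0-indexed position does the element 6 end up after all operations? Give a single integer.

Answer: 6

Derivation:
After 1 (swap(6, 3)): [4, 0, 6, 7, 9, 5, 2, 8, 3, 1]
After 2 (swap(8, 5)): [4, 0, 6, 7, 9, 3, 2, 8, 5, 1]
After 3 (reverse(7, 8)): [4, 0, 6, 7, 9, 3, 2, 5, 8, 1]
After 4 (swap(5, 8)): [4, 0, 6, 7, 9, 8, 2, 5, 3, 1]
After 5 (swap(2, 0)): [6, 0, 4, 7, 9, 8, 2, 5, 3, 1]
After 6 (swap(0, 3)): [7, 0, 4, 6, 9, 8, 2, 5, 3, 1]
After 7 (reverse(0, 6)): [2, 8, 9, 6, 4, 0, 7, 5, 3, 1]
After 8 (swap(5, 7)): [2, 8, 9, 6, 4, 5, 7, 0, 3, 1]
After 9 (reverse(8, 9)): [2, 8, 9, 6, 4, 5, 7, 0, 1, 3]
After 10 (swap(8, 0)): [1, 8, 9, 6, 4, 5, 7, 0, 2, 3]
After 11 (reverse(3, 9)): [1, 8, 9, 3, 2, 0, 7, 5, 4, 6]
After 12 (reverse(3, 6)): [1, 8, 9, 7, 0, 2, 3, 5, 4, 6]
After 13 (swap(3, 8)): [1, 8, 9, 4, 0, 2, 3, 5, 7, 6]
After 14 (swap(6, 9)): [1, 8, 9, 4, 0, 2, 6, 5, 7, 3]
After 15 (swap(3, 0)): [4, 8, 9, 1, 0, 2, 6, 5, 7, 3]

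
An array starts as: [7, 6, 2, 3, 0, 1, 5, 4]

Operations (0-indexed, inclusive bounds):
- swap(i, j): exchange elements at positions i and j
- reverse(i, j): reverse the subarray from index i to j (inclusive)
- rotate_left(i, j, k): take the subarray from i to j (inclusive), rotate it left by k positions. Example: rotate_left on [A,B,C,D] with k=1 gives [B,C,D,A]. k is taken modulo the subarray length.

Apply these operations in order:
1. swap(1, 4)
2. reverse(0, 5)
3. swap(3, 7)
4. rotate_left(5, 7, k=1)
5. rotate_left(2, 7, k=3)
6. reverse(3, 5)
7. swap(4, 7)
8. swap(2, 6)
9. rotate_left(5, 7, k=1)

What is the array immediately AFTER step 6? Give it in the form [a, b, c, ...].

After 1 (swap(1, 4)): [7, 0, 2, 3, 6, 1, 5, 4]
After 2 (reverse(0, 5)): [1, 6, 3, 2, 0, 7, 5, 4]
After 3 (swap(3, 7)): [1, 6, 3, 4, 0, 7, 5, 2]
After 4 (rotate_left(5, 7, k=1)): [1, 6, 3, 4, 0, 5, 2, 7]
After 5 (rotate_left(2, 7, k=3)): [1, 6, 5, 2, 7, 3, 4, 0]
After 6 (reverse(3, 5)): [1, 6, 5, 3, 7, 2, 4, 0]

Answer: [1, 6, 5, 3, 7, 2, 4, 0]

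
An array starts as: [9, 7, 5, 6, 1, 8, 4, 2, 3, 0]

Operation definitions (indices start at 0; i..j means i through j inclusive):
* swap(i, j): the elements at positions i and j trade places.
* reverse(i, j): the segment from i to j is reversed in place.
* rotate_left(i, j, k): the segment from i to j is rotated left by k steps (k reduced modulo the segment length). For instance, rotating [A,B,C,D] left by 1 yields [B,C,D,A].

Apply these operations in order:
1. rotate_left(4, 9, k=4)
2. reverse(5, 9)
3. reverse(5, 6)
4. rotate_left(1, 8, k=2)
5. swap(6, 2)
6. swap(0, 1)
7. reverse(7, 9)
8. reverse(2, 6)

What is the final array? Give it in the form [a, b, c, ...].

Answer: [6, 9, 3, 8, 2, 4, 1, 0, 5, 7]

Derivation:
After 1 (rotate_left(4, 9, k=4)): [9, 7, 5, 6, 3, 0, 1, 8, 4, 2]
After 2 (reverse(5, 9)): [9, 7, 5, 6, 3, 2, 4, 8, 1, 0]
After 3 (reverse(5, 6)): [9, 7, 5, 6, 3, 4, 2, 8, 1, 0]
After 4 (rotate_left(1, 8, k=2)): [9, 6, 3, 4, 2, 8, 1, 7, 5, 0]
After 5 (swap(6, 2)): [9, 6, 1, 4, 2, 8, 3, 7, 5, 0]
After 6 (swap(0, 1)): [6, 9, 1, 4, 2, 8, 3, 7, 5, 0]
After 7 (reverse(7, 9)): [6, 9, 1, 4, 2, 8, 3, 0, 5, 7]
After 8 (reverse(2, 6)): [6, 9, 3, 8, 2, 4, 1, 0, 5, 7]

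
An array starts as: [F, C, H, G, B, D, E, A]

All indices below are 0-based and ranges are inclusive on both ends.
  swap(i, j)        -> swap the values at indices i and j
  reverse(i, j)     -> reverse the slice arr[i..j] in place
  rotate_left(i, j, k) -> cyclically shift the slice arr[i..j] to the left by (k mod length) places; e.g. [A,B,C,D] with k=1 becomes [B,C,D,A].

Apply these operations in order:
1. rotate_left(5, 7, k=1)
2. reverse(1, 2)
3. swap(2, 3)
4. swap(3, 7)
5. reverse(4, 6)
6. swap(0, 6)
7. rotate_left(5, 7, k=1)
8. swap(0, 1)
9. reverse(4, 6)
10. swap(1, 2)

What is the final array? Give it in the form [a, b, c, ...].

After 1 (rotate_left(5, 7, k=1)): [F, C, H, G, B, E, A, D]
After 2 (reverse(1, 2)): [F, H, C, G, B, E, A, D]
After 3 (swap(2, 3)): [F, H, G, C, B, E, A, D]
After 4 (swap(3, 7)): [F, H, G, D, B, E, A, C]
After 5 (reverse(4, 6)): [F, H, G, D, A, E, B, C]
After 6 (swap(0, 6)): [B, H, G, D, A, E, F, C]
After 7 (rotate_left(5, 7, k=1)): [B, H, G, D, A, F, C, E]
After 8 (swap(0, 1)): [H, B, G, D, A, F, C, E]
After 9 (reverse(4, 6)): [H, B, G, D, C, F, A, E]
After 10 (swap(1, 2)): [H, G, B, D, C, F, A, E]

Answer: [H, G, B, D, C, F, A, E]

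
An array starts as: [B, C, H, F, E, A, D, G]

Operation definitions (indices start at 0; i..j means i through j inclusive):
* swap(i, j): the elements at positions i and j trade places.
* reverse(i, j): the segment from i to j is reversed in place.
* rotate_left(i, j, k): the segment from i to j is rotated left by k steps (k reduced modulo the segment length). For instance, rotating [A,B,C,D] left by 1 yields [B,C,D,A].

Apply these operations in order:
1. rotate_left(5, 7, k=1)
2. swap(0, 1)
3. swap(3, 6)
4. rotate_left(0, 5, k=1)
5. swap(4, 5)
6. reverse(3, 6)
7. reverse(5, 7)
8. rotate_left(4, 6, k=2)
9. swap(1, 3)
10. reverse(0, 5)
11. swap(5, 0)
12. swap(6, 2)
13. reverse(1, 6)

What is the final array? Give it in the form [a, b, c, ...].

Answer: [B, H, D, F, G, A, E, C]

Derivation:
After 1 (rotate_left(5, 7, k=1)): [B, C, H, F, E, D, G, A]
After 2 (swap(0, 1)): [C, B, H, F, E, D, G, A]
After 3 (swap(3, 6)): [C, B, H, G, E, D, F, A]
After 4 (rotate_left(0, 5, k=1)): [B, H, G, E, D, C, F, A]
After 5 (swap(4, 5)): [B, H, G, E, C, D, F, A]
After 6 (reverse(3, 6)): [B, H, G, F, D, C, E, A]
After 7 (reverse(5, 7)): [B, H, G, F, D, A, E, C]
After 8 (rotate_left(4, 6, k=2)): [B, H, G, F, E, D, A, C]
After 9 (swap(1, 3)): [B, F, G, H, E, D, A, C]
After 10 (reverse(0, 5)): [D, E, H, G, F, B, A, C]
After 11 (swap(5, 0)): [B, E, H, G, F, D, A, C]
After 12 (swap(6, 2)): [B, E, A, G, F, D, H, C]
After 13 (reverse(1, 6)): [B, H, D, F, G, A, E, C]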